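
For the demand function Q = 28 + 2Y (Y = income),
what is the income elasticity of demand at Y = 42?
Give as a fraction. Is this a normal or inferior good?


dQ/dY = 2
At Y = 42: Q = 28 + 2*42 = 112
Ey = (dQ/dY)(Y/Q) = 2 * 42 / 112 = 3/4
Since Ey > 0, this is a normal good.

3/4 (normal good)


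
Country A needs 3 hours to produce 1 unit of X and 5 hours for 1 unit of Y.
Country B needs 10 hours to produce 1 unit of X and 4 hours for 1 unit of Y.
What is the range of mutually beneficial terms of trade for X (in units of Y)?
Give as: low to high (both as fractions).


Opportunity cost of X for Country A = hours_X / hours_Y = 3/5 = 3/5 units of Y
Opportunity cost of X for Country B = hours_X / hours_Y = 10/4 = 5/2 units of Y
Terms of trade must be between the two opportunity costs.
Range: 3/5 to 5/2

3/5 to 5/2


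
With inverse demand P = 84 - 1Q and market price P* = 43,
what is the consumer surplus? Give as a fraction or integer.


Maximum willingness to pay (at Q=0): P_max = 84
Quantity demanded at P* = 43:
Q* = (84 - 43)/1 = 41
CS = (1/2) * Q* * (P_max - P*)
CS = (1/2) * 41 * (84 - 43)
CS = (1/2) * 41 * 41 = 1681/2

1681/2


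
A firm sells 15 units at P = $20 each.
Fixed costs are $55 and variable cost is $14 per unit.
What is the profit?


Total Revenue = P * Q = 20 * 15 = $300
Total Cost = FC + VC*Q = 55 + 14*15 = $265
Profit = TR - TC = 300 - 265 = $35

$35


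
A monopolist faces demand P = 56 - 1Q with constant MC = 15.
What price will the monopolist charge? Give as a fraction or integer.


MR = 56 - 2Q
Set MR = MC: 56 - 2Q = 15
Q* = 41/2
Substitute into demand:
P* = 56 - 1*41/2 = 71/2

71/2


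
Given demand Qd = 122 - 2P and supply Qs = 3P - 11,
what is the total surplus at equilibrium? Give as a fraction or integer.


Find equilibrium: 122 - 2P = 3P - 11
122 + 11 = 5P
P* = 133/5 = 133/5
Q* = 3*133/5 - 11 = 344/5
Inverse demand: P = 61 - Q/2, so P_max = 61
Inverse supply: P = 11/3 + Q/3, so P_min = 11/3
CS = (1/2) * 344/5 * (61 - 133/5) = 29584/25
PS = (1/2) * 344/5 * (133/5 - 11/3) = 59168/75
TS = CS + PS = 29584/25 + 59168/75 = 29584/15

29584/15


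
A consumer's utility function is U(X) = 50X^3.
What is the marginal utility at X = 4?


MU = dU/dX = 50*3*X^(3-1)
MU = 150*X^2
At X = 4:
MU = 150 * 4^2
MU = 150 * 16 = 2400

2400


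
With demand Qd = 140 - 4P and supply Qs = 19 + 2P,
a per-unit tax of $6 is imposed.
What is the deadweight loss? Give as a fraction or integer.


Pre-tax equilibrium quantity: Q* = 178/3
Post-tax equilibrium quantity: Q_tax = 154/3
Reduction in quantity: Q* - Q_tax = 8
DWL = (1/2) * tax * (Q* - Q_tax)
DWL = (1/2) * 6 * 8 = 24

24


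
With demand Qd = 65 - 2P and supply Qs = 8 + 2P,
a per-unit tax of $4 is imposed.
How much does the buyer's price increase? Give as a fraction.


With a per-unit tax, the buyer's price increase depends on relative slopes.
Supply slope: d = 2, Demand slope: b = 2
Buyer's price increase = d * tax / (b + d)
= 2 * 4 / (2 + 2)
= 8 / 4 = 2

2


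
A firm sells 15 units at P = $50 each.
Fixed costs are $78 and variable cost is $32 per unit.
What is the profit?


Total Revenue = P * Q = 50 * 15 = $750
Total Cost = FC + VC*Q = 78 + 32*15 = $558
Profit = TR - TC = 750 - 558 = $192

$192


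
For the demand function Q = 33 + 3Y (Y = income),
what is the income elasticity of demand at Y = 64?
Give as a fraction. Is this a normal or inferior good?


dQ/dY = 3
At Y = 64: Q = 33 + 3*64 = 225
Ey = (dQ/dY)(Y/Q) = 3 * 64 / 225 = 64/75
Since Ey > 0, this is a normal good.

64/75 (normal good)


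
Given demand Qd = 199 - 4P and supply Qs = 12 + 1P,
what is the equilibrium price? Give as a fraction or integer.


At equilibrium, Qd = Qs.
199 - 4P = 12 + 1P
199 - 12 = 4P + 1P
187 = 5P
P* = 187/5 = 187/5

187/5


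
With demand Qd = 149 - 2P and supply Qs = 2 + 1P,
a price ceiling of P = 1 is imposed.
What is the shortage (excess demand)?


At P = 1:
Qd = 149 - 2*1 = 147
Qs = 2 + 1*1 = 3
Shortage = Qd - Qs = 147 - 3 = 144

144


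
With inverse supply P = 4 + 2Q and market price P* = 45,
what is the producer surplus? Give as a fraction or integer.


Minimum supply price (at Q=0): P_min = 4
Quantity supplied at P* = 45:
Q* = (45 - 4)/2 = 41/2
PS = (1/2) * Q* * (P* - P_min)
PS = (1/2) * 41/2 * (45 - 4)
PS = (1/2) * 41/2 * 41 = 1681/4

1681/4


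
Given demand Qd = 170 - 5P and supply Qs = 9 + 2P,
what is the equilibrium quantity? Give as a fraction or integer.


First find equilibrium price:
170 - 5P = 9 + 2P
P* = 161/7 = 23
Then substitute into demand:
Q* = 170 - 5 * 23 = 55

55


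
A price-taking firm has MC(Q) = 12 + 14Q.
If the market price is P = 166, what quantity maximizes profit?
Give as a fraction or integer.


In perfect competition, profit is maximized where P = MC.
166 = 12 + 14Q
154 = 14Q
Q* = 154/14 = 11

11


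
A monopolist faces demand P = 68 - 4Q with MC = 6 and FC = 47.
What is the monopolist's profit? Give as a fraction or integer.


MR = MC: 68 - 8Q = 6
Q* = 31/4
P* = 68 - 4*31/4 = 37
Profit = (P* - MC)*Q* - FC
= (37 - 6)*31/4 - 47
= 31*31/4 - 47
= 961/4 - 47 = 773/4

773/4


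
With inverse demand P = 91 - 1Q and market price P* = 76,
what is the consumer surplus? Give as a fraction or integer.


Maximum willingness to pay (at Q=0): P_max = 91
Quantity demanded at P* = 76:
Q* = (91 - 76)/1 = 15
CS = (1/2) * Q* * (P_max - P*)
CS = (1/2) * 15 * (91 - 76)
CS = (1/2) * 15 * 15 = 225/2

225/2


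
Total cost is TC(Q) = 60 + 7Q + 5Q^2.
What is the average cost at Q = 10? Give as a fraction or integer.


TC(10) = 60 + 7*10 + 5*10^2
TC(10) = 60 + 70 + 500 = 630
AC = TC/Q = 630/10 = 63

63


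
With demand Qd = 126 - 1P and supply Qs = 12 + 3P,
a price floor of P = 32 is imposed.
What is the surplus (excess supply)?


At P = 32:
Qd = 126 - 1*32 = 94
Qs = 12 + 3*32 = 108
Surplus = Qs - Qd = 108 - 94 = 14

14


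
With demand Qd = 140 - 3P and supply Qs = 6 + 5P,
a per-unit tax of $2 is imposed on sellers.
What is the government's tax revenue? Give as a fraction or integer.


With tax on sellers, new supply: Qs' = 6 + 5(P - 2)
= 5P - 4
New equilibrium quantity:
Q_new = 86
Tax revenue = tax * Q_new = 2 * 86 = 172

172


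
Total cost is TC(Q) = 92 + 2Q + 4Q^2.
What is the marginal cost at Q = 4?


MC = dTC/dQ = 2 + 2*4*Q
At Q = 4:
MC = 2 + 8*4
MC = 2 + 32 = 34

34


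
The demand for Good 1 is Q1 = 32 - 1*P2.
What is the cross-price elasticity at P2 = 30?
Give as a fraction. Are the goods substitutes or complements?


dQ1/dP2 = -1
At P2 = 30: Q1 = 32 - 1*30 = 2
Exy = (dQ1/dP2)(P2/Q1) = -1 * 30 / 2 = -15
Since Exy < 0, the goods are complements.

-15 (complements)


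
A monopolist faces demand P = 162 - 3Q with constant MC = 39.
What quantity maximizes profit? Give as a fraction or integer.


TR = P*Q = (162 - 3Q)Q = 162Q - 3Q^2
MR = dTR/dQ = 162 - 6Q
Set MR = MC:
162 - 6Q = 39
123 = 6Q
Q* = 123/6 = 41/2

41/2


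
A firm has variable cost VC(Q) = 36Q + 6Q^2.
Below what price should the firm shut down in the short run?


AVC(Q) = VC(Q)/Q = 36 + 6Q
AVC is increasing in Q, so minimum AVC is at Q -> 0+.
Min AVC = 36
The firm should shut down if P < 36.

36


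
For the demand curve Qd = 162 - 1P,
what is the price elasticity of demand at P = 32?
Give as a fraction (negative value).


dQ/dP = -1
At P = 32: Q = 162 - 1*32 = 130
E = (dQ/dP)(P/Q) = (-1)(32/130) = -16/65

-16/65


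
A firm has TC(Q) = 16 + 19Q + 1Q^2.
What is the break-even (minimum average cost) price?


AC(Q) = 16/Q + 19 + 1Q
To minimize: dAC/dQ = -16/Q^2 + 1 = 0
Q^2 = 16/1 = 16
Q* = 4
Min AC = 16/4 + 19 + 1*4
Min AC = 4 + 19 + 4 = 27

27


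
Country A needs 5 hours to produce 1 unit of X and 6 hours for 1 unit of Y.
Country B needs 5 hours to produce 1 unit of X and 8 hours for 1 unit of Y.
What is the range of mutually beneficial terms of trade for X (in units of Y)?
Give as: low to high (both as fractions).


Opportunity cost of X for Country A = hours_X / hours_Y = 5/6 = 5/6 units of Y
Opportunity cost of X for Country B = hours_X / hours_Y = 5/8 = 5/8 units of Y
Terms of trade must be between the two opportunity costs.
Range: 5/8 to 5/6

5/8 to 5/6


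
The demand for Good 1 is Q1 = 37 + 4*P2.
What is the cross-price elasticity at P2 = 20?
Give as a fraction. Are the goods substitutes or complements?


dQ1/dP2 = 4
At P2 = 20: Q1 = 37 + 4*20 = 117
Exy = (dQ1/dP2)(P2/Q1) = 4 * 20 / 117 = 80/117
Since Exy > 0, the goods are substitutes.

80/117 (substitutes)


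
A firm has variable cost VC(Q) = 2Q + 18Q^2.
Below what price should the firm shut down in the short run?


AVC(Q) = VC(Q)/Q = 2 + 18Q
AVC is increasing in Q, so minimum AVC is at Q -> 0+.
Min AVC = 2
The firm should shut down if P < 2.

2


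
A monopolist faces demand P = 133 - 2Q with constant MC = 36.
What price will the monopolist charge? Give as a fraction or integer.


MR = 133 - 4Q
Set MR = MC: 133 - 4Q = 36
Q* = 97/4
Substitute into demand:
P* = 133 - 2*97/4 = 169/2

169/2


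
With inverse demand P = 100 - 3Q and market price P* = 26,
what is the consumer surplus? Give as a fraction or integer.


Maximum willingness to pay (at Q=0): P_max = 100
Quantity demanded at P* = 26:
Q* = (100 - 26)/3 = 74/3
CS = (1/2) * Q* * (P_max - P*)
CS = (1/2) * 74/3 * (100 - 26)
CS = (1/2) * 74/3 * 74 = 2738/3

2738/3


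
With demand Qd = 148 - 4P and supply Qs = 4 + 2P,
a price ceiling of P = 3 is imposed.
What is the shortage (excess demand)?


At P = 3:
Qd = 148 - 4*3 = 136
Qs = 4 + 2*3 = 10
Shortage = Qd - Qs = 136 - 10 = 126

126


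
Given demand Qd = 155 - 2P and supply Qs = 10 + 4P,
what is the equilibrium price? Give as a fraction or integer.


At equilibrium, Qd = Qs.
155 - 2P = 10 + 4P
155 - 10 = 2P + 4P
145 = 6P
P* = 145/6 = 145/6

145/6


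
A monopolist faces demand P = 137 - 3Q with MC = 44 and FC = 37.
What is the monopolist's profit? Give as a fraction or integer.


MR = MC: 137 - 6Q = 44
Q* = 31/2
P* = 137 - 3*31/2 = 181/2
Profit = (P* - MC)*Q* - FC
= (181/2 - 44)*31/2 - 37
= 93/2*31/2 - 37
= 2883/4 - 37 = 2735/4

2735/4


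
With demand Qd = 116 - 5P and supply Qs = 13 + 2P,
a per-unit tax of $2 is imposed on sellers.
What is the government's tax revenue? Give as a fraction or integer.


With tax on sellers, new supply: Qs' = 13 + 2(P - 2)
= 9 + 2P
New equilibrium quantity:
Q_new = 277/7
Tax revenue = tax * Q_new = 2 * 277/7 = 554/7

554/7


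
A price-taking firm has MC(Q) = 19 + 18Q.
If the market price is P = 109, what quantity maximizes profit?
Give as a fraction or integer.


In perfect competition, profit is maximized where P = MC.
109 = 19 + 18Q
90 = 18Q
Q* = 90/18 = 5

5


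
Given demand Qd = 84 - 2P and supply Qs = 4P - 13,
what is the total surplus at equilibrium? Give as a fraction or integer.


Find equilibrium: 84 - 2P = 4P - 13
84 + 13 = 6P
P* = 97/6 = 97/6
Q* = 4*97/6 - 13 = 155/3
Inverse demand: P = 42 - Q/2, so P_max = 42
Inverse supply: P = 13/4 + Q/4, so P_min = 13/4
CS = (1/2) * 155/3 * (42 - 97/6) = 24025/36
PS = (1/2) * 155/3 * (97/6 - 13/4) = 24025/72
TS = CS + PS = 24025/36 + 24025/72 = 24025/24

24025/24


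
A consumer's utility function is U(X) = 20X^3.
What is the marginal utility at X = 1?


MU = dU/dX = 20*3*X^(3-1)
MU = 60*X^2
At X = 1:
MU = 60 * 1^2
MU = 60 * 1 = 60

60


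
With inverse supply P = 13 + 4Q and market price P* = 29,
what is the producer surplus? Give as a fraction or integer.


Minimum supply price (at Q=0): P_min = 13
Quantity supplied at P* = 29:
Q* = (29 - 13)/4 = 4
PS = (1/2) * Q* * (P* - P_min)
PS = (1/2) * 4 * (29 - 13)
PS = (1/2) * 4 * 16 = 32

32


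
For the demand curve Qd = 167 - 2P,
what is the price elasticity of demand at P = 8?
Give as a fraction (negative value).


dQ/dP = -2
At P = 8: Q = 167 - 2*8 = 151
E = (dQ/dP)(P/Q) = (-2)(8/151) = -16/151

-16/151


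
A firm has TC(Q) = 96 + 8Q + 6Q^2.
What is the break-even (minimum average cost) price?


AC(Q) = 96/Q + 8 + 6Q
To minimize: dAC/dQ = -96/Q^2 + 6 = 0
Q^2 = 96/6 = 16
Q* = 4
Min AC = 96/4 + 8 + 6*4
Min AC = 24 + 8 + 24 = 56

56


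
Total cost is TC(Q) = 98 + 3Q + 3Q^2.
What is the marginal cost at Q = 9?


MC = dTC/dQ = 3 + 2*3*Q
At Q = 9:
MC = 3 + 6*9
MC = 3 + 54 = 57

57


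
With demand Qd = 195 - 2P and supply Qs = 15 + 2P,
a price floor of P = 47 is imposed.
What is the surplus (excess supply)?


At P = 47:
Qd = 195 - 2*47 = 101
Qs = 15 + 2*47 = 109
Surplus = Qs - Qd = 109 - 101 = 8

8


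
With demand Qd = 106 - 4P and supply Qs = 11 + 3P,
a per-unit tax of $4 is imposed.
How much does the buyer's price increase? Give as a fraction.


With a per-unit tax, the buyer's price increase depends on relative slopes.
Supply slope: d = 3, Demand slope: b = 4
Buyer's price increase = d * tax / (b + d)
= 3 * 4 / (4 + 3)
= 12 / 7 = 12/7

12/7


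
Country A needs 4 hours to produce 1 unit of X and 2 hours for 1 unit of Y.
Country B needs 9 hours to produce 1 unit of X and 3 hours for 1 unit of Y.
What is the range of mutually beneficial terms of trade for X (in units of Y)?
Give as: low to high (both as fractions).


Opportunity cost of X for Country A = hours_X / hours_Y = 4/2 = 2 units of Y
Opportunity cost of X for Country B = hours_X / hours_Y = 9/3 = 3 units of Y
Terms of trade must be between the two opportunity costs.
Range: 2 to 3

2 to 3


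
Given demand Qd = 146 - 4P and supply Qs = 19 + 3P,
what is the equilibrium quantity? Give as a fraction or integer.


First find equilibrium price:
146 - 4P = 19 + 3P
P* = 127/7 = 127/7
Then substitute into demand:
Q* = 146 - 4 * 127/7 = 514/7

514/7


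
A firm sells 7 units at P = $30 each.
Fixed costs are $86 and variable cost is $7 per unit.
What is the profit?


Total Revenue = P * Q = 30 * 7 = $210
Total Cost = FC + VC*Q = 86 + 7*7 = $135
Profit = TR - TC = 210 - 135 = $75

$75


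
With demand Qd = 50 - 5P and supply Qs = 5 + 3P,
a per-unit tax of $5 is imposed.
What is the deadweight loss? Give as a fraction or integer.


Pre-tax equilibrium quantity: Q* = 175/8
Post-tax equilibrium quantity: Q_tax = 25/2
Reduction in quantity: Q* - Q_tax = 75/8
DWL = (1/2) * tax * (Q* - Q_tax)
DWL = (1/2) * 5 * 75/8 = 375/16

375/16


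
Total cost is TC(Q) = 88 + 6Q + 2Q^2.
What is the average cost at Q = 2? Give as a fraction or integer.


TC(2) = 88 + 6*2 + 2*2^2
TC(2) = 88 + 12 + 8 = 108
AC = TC/Q = 108/2 = 54

54


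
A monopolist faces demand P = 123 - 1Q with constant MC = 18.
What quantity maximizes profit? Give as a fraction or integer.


TR = P*Q = (123 - 1Q)Q = 123Q - 1Q^2
MR = dTR/dQ = 123 - 2Q
Set MR = MC:
123 - 2Q = 18
105 = 2Q
Q* = 105/2 = 105/2

105/2


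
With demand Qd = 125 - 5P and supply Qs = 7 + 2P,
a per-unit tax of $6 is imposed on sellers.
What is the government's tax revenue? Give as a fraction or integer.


With tax on sellers, new supply: Qs' = 7 + 2(P - 6)
= 2P - 5
New equilibrium quantity:
Q_new = 225/7
Tax revenue = tax * Q_new = 6 * 225/7 = 1350/7

1350/7


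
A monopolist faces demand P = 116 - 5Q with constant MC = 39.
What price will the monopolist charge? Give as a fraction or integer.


MR = 116 - 10Q
Set MR = MC: 116 - 10Q = 39
Q* = 77/10
Substitute into demand:
P* = 116 - 5*77/10 = 155/2

155/2


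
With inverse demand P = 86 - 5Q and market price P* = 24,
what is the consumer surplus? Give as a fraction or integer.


Maximum willingness to pay (at Q=0): P_max = 86
Quantity demanded at P* = 24:
Q* = (86 - 24)/5 = 62/5
CS = (1/2) * Q* * (P_max - P*)
CS = (1/2) * 62/5 * (86 - 24)
CS = (1/2) * 62/5 * 62 = 1922/5

1922/5


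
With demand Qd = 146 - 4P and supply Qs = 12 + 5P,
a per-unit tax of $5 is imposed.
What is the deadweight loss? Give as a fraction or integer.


Pre-tax equilibrium quantity: Q* = 778/9
Post-tax equilibrium quantity: Q_tax = 226/3
Reduction in quantity: Q* - Q_tax = 100/9
DWL = (1/2) * tax * (Q* - Q_tax)
DWL = (1/2) * 5 * 100/9 = 250/9

250/9


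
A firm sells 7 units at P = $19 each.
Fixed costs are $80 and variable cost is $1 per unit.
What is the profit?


Total Revenue = P * Q = 19 * 7 = $133
Total Cost = FC + VC*Q = 80 + 1*7 = $87
Profit = TR - TC = 133 - 87 = $46

$46


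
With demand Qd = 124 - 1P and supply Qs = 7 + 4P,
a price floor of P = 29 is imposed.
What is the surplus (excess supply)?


At P = 29:
Qd = 124 - 1*29 = 95
Qs = 7 + 4*29 = 123
Surplus = Qs - Qd = 123 - 95 = 28

28


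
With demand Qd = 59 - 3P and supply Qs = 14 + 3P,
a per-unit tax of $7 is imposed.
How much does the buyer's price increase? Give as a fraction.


With a per-unit tax, the buyer's price increase depends on relative slopes.
Supply slope: d = 3, Demand slope: b = 3
Buyer's price increase = d * tax / (b + d)
= 3 * 7 / (3 + 3)
= 21 / 6 = 7/2

7/2


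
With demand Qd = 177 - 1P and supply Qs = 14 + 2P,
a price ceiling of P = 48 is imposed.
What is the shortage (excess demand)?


At P = 48:
Qd = 177 - 1*48 = 129
Qs = 14 + 2*48 = 110
Shortage = Qd - Qs = 129 - 110 = 19

19


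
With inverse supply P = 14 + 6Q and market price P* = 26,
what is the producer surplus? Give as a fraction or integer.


Minimum supply price (at Q=0): P_min = 14
Quantity supplied at P* = 26:
Q* = (26 - 14)/6 = 2
PS = (1/2) * Q* * (P* - P_min)
PS = (1/2) * 2 * (26 - 14)
PS = (1/2) * 2 * 12 = 12

12


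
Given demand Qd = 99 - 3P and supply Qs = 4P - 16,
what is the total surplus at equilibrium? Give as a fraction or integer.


Find equilibrium: 99 - 3P = 4P - 16
99 + 16 = 7P
P* = 115/7 = 115/7
Q* = 4*115/7 - 16 = 348/7
Inverse demand: P = 33 - Q/3, so P_max = 33
Inverse supply: P = 4 + Q/4, so P_min = 4
CS = (1/2) * 348/7 * (33 - 115/7) = 20184/49
PS = (1/2) * 348/7 * (115/7 - 4) = 15138/49
TS = CS + PS = 20184/49 + 15138/49 = 5046/7

5046/7


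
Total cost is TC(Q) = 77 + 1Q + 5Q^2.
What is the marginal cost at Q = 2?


MC = dTC/dQ = 1 + 2*5*Q
At Q = 2:
MC = 1 + 10*2
MC = 1 + 20 = 21

21


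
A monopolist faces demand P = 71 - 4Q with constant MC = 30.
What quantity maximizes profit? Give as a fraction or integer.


TR = P*Q = (71 - 4Q)Q = 71Q - 4Q^2
MR = dTR/dQ = 71 - 8Q
Set MR = MC:
71 - 8Q = 30
41 = 8Q
Q* = 41/8 = 41/8

41/8


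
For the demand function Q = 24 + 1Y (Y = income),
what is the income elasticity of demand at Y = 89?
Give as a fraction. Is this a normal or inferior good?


dQ/dY = 1
At Y = 89: Q = 24 + 1*89 = 113
Ey = (dQ/dY)(Y/Q) = 1 * 89 / 113 = 89/113
Since Ey > 0, this is a normal good.

89/113 (normal good)


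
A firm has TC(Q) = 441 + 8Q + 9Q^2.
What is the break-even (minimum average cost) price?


AC(Q) = 441/Q + 8 + 9Q
To minimize: dAC/dQ = -441/Q^2 + 9 = 0
Q^2 = 441/9 = 49
Q* = 7
Min AC = 441/7 + 8 + 9*7
Min AC = 63 + 8 + 63 = 134

134


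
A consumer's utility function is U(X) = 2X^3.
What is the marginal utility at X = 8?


MU = dU/dX = 2*3*X^(3-1)
MU = 6*X^2
At X = 8:
MU = 6 * 8^2
MU = 6 * 64 = 384

384


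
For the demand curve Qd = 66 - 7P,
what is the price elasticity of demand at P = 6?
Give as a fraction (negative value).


dQ/dP = -7
At P = 6: Q = 66 - 7*6 = 24
E = (dQ/dP)(P/Q) = (-7)(6/24) = -7/4

-7/4


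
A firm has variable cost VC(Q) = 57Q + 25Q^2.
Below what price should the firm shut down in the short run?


AVC(Q) = VC(Q)/Q = 57 + 25Q
AVC is increasing in Q, so minimum AVC is at Q -> 0+.
Min AVC = 57
The firm should shut down if P < 57.

57


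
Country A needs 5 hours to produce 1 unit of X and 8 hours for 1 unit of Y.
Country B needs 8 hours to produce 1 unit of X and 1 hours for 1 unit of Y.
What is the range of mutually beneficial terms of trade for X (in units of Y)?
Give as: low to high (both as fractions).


Opportunity cost of X for Country A = hours_X / hours_Y = 5/8 = 5/8 units of Y
Opportunity cost of X for Country B = hours_X / hours_Y = 8/1 = 8 units of Y
Terms of trade must be between the two opportunity costs.
Range: 5/8 to 8

5/8 to 8


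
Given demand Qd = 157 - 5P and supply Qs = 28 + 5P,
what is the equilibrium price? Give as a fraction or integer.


At equilibrium, Qd = Qs.
157 - 5P = 28 + 5P
157 - 28 = 5P + 5P
129 = 10P
P* = 129/10 = 129/10

129/10


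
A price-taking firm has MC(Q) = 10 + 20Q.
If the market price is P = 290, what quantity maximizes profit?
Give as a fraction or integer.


In perfect competition, profit is maximized where P = MC.
290 = 10 + 20Q
280 = 20Q
Q* = 280/20 = 14

14


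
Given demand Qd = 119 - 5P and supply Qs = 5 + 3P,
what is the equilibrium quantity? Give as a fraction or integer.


First find equilibrium price:
119 - 5P = 5 + 3P
P* = 114/8 = 57/4
Then substitute into demand:
Q* = 119 - 5 * 57/4 = 191/4

191/4


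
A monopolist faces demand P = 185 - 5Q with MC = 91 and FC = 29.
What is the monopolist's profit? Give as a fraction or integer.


MR = MC: 185 - 10Q = 91
Q* = 47/5
P* = 185 - 5*47/5 = 138
Profit = (P* - MC)*Q* - FC
= (138 - 91)*47/5 - 29
= 47*47/5 - 29
= 2209/5 - 29 = 2064/5

2064/5


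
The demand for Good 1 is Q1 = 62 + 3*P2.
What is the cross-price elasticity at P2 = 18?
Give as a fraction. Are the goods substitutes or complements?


dQ1/dP2 = 3
At P2 = 18: Q1 = 62 + 3*18 = 116
Exy = (dQ1/dP2)(P2/Q1) = 3 * 18 / 116 = 27/58
Since Exy > 0, the goods are substitutes.

27/58 (substitutes)


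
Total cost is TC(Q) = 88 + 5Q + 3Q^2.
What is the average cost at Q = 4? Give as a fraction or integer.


TC(4) = 88 + 5*4 + 3*4^2
TC(4) = 88 + 20 + 48 = 156
AC = TC/Q = 156/4 = 39

39


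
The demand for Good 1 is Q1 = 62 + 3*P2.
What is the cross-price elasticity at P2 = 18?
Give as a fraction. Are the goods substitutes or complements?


dQ1/dP2 = 3
At P2 = 18: Q1 = 62 + 3*18 = 116
Exy = (dQ1/dP2)(P2/Q1) = 3 * 18 / 116 = 27/58
Since Exy > 0, the goods are substitutes.

27/58 (substitutes)


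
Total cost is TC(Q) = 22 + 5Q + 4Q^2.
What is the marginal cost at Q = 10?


MC = dTC/dQ = 5 + 2*4*Q
At Q = 10:
MC = 5 + 8*10
MC = 5 + 80 = 85

85


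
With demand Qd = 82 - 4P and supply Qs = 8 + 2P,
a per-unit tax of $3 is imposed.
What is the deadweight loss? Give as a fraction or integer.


Pre-tax equilibrium quantity: Q* = 98/3
Post-tax equilibrium quantity: Q_tax = 86/3
Reduction in quantity: Q* - Q_tax = 4
DWL = (1/2) * tax * (Q* - Q_tax)
DWL = (1/2) * 3 * 4 = 6

6


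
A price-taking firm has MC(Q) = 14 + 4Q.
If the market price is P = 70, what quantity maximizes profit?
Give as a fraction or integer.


In perfect competition, profit is maximized where P = MC.
70 = 14 + 4Q
56 = 4Q
Q* = 56/4 = 14

14


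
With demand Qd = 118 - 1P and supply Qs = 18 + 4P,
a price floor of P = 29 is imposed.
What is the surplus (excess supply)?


At P = 29:
Qd = 118 - 1*29 = 89
Qs = 18 + 4*29 = 134
Surplus = Qs - Qd = 134 - 89 = 45

45


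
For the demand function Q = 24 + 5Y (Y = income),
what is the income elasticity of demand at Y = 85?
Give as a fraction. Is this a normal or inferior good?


dQ/dY = 5
At Y = 85: Q = 24 + 5*85 = 449
Ey = (dQ/dY)(Y/Q) = 5 * 85 / 449 = 425/449
Since Ey > 0, this is a normal good.

425/449 (normal good)


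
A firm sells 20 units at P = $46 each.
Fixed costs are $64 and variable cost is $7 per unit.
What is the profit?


Total Revenue = P * Q = 46 * 20 = $920
Total Cost = FC + VC*Q = 64 + 7*20 = $204
Profit = TR - TC = 920 - 204 = $716

$716


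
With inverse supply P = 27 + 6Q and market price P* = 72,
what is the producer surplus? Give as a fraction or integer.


Minimum supply price (at Q=0): P_min = 27
Quantity supplied at P* = 72:
Q* = (72 - 27)/6 = 15/2
PS = (1/2) * Q* * (P* - P_min)
PS = (1/2) * 15/2 * (72 - 27)
PS = (1/2) * 15/2 * 45 = 675/4

675/4


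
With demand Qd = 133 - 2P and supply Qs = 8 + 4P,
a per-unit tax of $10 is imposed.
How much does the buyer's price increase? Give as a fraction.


With a per-unit tax, the buyer's price increase depends on relative slopes.
Supply slope: d = 4, Demand slope: b = 2
Buyer's price increase = d * tax / (b + d)
= 4 * 10 / (2 + 4)
= 40 / 6 = 20/3

20/3


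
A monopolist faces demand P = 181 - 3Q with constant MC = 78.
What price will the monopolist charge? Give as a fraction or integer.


MR = 181 - 6Q
Set MR = MC: 181 - 6Q = 78
Q* = 103/6
Substitute into demand:
P* = 181 - 3*103/6 = 259/2

259/2


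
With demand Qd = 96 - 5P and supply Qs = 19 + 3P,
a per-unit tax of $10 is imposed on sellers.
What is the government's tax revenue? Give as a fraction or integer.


With tax on sellers, new supply: Qs' = 19 + 3(P - 10)
= 3P - 11
New equilibrium quantity:
Q_new = 233/8
Tax revenue = tax * Q_new = 10 * 233/8 = 1165/4

1165/4


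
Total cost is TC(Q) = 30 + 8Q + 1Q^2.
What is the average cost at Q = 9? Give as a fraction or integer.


TC(9) = 30 + 8*9 + 1*9^2
TC(9) = 30 + 72 + 81 = 183
AC = TC/Q = 183/9 = 61/3

61/3


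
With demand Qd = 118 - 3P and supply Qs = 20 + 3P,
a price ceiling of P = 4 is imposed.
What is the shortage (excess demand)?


At P = 4:
Qd = 118 - 3*4 = 106
Qs = 20 + 3*4 = 32
Shortage = Qd - Qs = 106 - 32 = 74

74


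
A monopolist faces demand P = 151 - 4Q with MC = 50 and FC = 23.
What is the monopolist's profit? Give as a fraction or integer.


MR = MC: 151 - 8Q = 50
Q* = 101/8
P* = 151 - 4*101/8 = 201/2
Profit = (P* - MC)*Q* - FC
= (201/2 - 50)*101/8 - 23
= 101/2*101/8 - 23
= 10201/16 - 23 = 9833/16

9833/16


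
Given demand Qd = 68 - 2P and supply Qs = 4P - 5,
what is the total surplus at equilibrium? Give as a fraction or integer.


Find equilibrium: 68 - 2P = 4P - 5
68 + 5 = 6P
P* = 73/6 = 73/6
Q* = 4*73/6 - 5 = 131/3
Inverse demand: P = 34 - Q/2, so P_max = 34
Inverse supply: P = 5/4 + Q/4, so P_min = 5/4
CS = (1/2) * 131/3 * (34 - 73/6) = 17161/36
PS = (1/2) * 131/3 * (73/6 - 5/4) = 17161/72
TS = CS + PS = 17161/36 + 17161/72 = 17161/24

17161/24


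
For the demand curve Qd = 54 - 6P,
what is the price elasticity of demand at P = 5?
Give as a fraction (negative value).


dQ/dP = -6
At P = 5: Q = 54 - 6*5 = 24
E = (dQ/dP)(P/Q) = (-6)(5/24) = -5/4

-5/4


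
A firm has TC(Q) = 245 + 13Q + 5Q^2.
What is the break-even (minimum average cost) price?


AC(Q) = 245/Q + 13 + 5Q
To minimize: dAC/dQ = -245/Q^2 + 5 = 0
Q^2 = 245/5 = 49
Q* = 7
Min AC = 245/7 + 13 + 5*7
Min AC = 35 + 13 + 35 = 83

83


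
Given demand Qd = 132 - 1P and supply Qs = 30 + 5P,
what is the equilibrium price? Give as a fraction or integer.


At equilibrium, Qd = Qs.
132 - 1P = 30 + 5P
132 - 30 = 1P + 5P
102 = 6P
P* = 102/6 = 17

17


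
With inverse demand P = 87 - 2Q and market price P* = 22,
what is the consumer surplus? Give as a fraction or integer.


Maximum willingness to pay (at Q=0): P_max = 87
Quantity demanded at P* = 22:
Q* = (87 - 22)/2 = 65/2
CS = (1/2) * Q* * (P_max - P*)
CS = (1/2) * 65/2 * (87 - 22)
CS = (1/2) * 65/2 * 65 = 4225/4

4225/4


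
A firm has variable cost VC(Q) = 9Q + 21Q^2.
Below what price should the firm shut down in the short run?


AVC(Q) = VC(Q)/Q = 9 + 21Q
AVC is increasing in Q, so minimum AVC is at Q -> 0+.
Min AVC = 9
The firm should shut down if P < 9.

9


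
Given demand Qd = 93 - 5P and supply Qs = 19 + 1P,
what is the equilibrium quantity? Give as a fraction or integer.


First find equilibrium price:
93 - 5P = 19 + 1P
P* = 74/6 = 37/3
Then substitute into demand:
Q* = 93 - 5 * 37/3 = 94/3

94/3


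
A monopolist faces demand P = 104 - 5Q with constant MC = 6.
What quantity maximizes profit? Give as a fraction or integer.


TR = P*Q = (104 - 5Q)Q = 104Q - 5Q^2
MR = dTR/dQ = 104 - 10Q
Set MR = MC:
104 - 10Q = 6
98 = 10Q
Q* = 98/10 = 49/5

49/5


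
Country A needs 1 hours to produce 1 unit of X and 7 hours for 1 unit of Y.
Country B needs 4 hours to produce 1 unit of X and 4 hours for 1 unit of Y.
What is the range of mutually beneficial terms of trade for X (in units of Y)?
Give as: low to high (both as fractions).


Opportunity cost of X for Country A = hours_X / hours_Y = 1/7 = 1/7 units of Y
Opportunity cost of X for Country B = hours_X / hours_Y = 4/4 = 1 units of Y
Terms of trade must be between the two opportunity costs.
Range: 1/7 to 1

1/7 to 1


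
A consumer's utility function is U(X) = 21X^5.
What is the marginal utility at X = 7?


MU = dU/dX = 21*5*X^(5-1)
MU = 105*X^4
At X = 7:
MU = 105 * 7^4
MU = 105 * 2401 = 252105

252105


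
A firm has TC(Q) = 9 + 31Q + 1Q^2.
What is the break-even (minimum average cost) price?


AC(Q) = 9/Q + 31 + 1Q
To minimize: dAC/dQ = -9/Q^2 + 1 = 0
Q^2 = 9/1 = 9
Q* = 3
Min AC = 9/3 + 31 + 1*3
Min AC = 3 + 31 + 3 = 37

37


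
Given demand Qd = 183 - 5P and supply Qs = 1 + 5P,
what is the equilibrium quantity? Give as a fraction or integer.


First find equilibrium price:
183 - 5P = 1 + 5P
P* = 182/10 = 91/5
Then substitute into demand:
Q* = 183 - 5 * 91/5 = 92

92


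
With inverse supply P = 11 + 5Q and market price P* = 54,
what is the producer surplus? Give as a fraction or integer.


Minimum supply price (at Q=0): P_min = 11
Quantity supplied at P* = 54:
Q* = (54 - 11)/5 = 43/5
PS = (1/2) * Q* * (P* - P_min)
PS = (1/2) * 43/5 * (54 - 11)
PS = (1/2) * 43/5 * 43 = 1849/10

1849/10


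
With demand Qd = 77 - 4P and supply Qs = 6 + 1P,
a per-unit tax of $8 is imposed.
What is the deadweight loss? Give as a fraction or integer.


Pre-tax equilibrium quantity: Q* = 101/5
Post-tax equilibrium quantity: Q_tax = 69/5
Reduction in quantity: Q* - Q_tax = 32/5
DWL = (1/2) * tax * (Q* - Q_tax)
DWL = (1/2) * 8 * 32/5 = 128/5

128/5


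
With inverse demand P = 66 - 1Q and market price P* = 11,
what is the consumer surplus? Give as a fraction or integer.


Maximum willingness to pay (at Q=0): P_max = 66
Quantity demanded at P* = 11:
Q* = (66 - 11)/1 = 55
CS = (1/2) * Q* * (P_max - P*)
CS = (1/2) * 55 * (66 - 11)
CS = (1/2) * 55 * 55 = 3025/2

3025/2


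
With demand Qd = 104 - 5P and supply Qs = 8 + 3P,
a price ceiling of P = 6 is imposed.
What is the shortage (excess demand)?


At P = 6:
Qd = 104 - 5*6 = 74
Qs = 8 + 3*6 = 26
Shortage = Qd - Qs = 74 - 26 = 48

48


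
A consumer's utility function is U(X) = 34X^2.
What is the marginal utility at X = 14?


MU = dU/dX = 34*2*X^(2-1)
MU = 68*X^1
At X = 14:
MU = 68 * 14^1
MU = 68 * 14 = 952

952


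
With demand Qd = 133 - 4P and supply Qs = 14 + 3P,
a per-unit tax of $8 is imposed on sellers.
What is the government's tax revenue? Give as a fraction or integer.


With tax on sellers, new supply: Qs' = 14 + 3(P - 8)
= 3P - 10
New equilibrium quantity:
Q_new = 359/7
Tax revenue = tax * Q_new = 8 * 359/7 = 2872/7

2872/7


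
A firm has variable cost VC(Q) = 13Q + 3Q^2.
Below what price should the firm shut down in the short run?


AVC(Q) = VC(Q)/Q = 13 + 3Q
AVC is increasing in Q, so minimum AVC is at Q -> 0+.
Min AVC = 13
The firm should shut down if P < 13.

13


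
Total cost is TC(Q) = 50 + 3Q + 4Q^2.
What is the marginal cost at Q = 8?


MC = dTC/dQ = 3 + 2*4*Q
At Q = 8:
MC = 3 + 8*8
MC = 3 + 64 = 67

67


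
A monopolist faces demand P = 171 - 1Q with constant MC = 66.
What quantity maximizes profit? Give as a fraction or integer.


TR = P*Q = (171 - 1Q)Q = 171Q - 1Q^2
MR = dTR/dQ = 171 - 2Q
Set MR = MC:
171 - 2Q = 66
105 = 2Q
Q* = 105/2 = 105/2

105/2


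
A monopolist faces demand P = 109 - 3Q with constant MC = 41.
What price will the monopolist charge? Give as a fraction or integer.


MR = 109 - 6Q
Set MR = MC: 109 - 6Q = 41
Q* = 34/3
Substitute into demand:
P* = 109 - 3*34/3 = 75

75


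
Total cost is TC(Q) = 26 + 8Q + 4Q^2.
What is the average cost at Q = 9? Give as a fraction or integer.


TC(9) = 26 + 8*9 + 4*9^2
TC(9) = 26 + 72 + 324 = 422
AC = TC/Q = 422/9 = 422/9

422/9


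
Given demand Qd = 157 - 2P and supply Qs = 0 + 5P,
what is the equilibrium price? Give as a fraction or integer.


At equilibrium, Qd = Qs.
157 - 2P = 0 + 5P
157 - 0 = 2P + 5P
157 = 7P
P* = 157/7 = 157/7

157/7


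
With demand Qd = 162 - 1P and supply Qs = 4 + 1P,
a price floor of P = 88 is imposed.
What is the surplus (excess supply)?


At P = 88:
Qd = 162 - 1*88 = 74
Qs = 4 + 1*88 = 92
Surplus = Qs - Qd = 92 - 74 = 18

18


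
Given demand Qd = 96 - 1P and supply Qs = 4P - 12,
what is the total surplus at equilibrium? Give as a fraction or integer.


Find equilibrium: 96 - 1P = 4P - 12
96 + 12 = 5P
P* = 108/5 = 108/5
Q* = 4*108/5 - 12 = 372/5
Inverse demand: P = 96 - Q/1, so P_max = 96
Inverse supply: P = 3 + Q/4, so P_min = 3
CS = (1/2) * 372/5 * (96 - 108/5) = 69192/25
PS = (1/2) * 372/5 * (108/5 - 3) = 17298/25
TS = CS + PS = 69192/25 + 17298/25 = 17298/5

17298/5


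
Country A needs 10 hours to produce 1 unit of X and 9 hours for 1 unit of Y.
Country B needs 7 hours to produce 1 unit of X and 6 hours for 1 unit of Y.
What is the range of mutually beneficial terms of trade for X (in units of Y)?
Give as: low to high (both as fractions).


Opportunity cost of X for Country A = hours_X / hours_Y = 10/9 = 10/9 units of Y
Opportunity cost of X for Country B = hours_X / hours_Y = 7/6 = 7/6 units of Y
Terms of trade must be between the two opportunity costs.
Range: 10/9 to 7/6

10/9 to 7/6


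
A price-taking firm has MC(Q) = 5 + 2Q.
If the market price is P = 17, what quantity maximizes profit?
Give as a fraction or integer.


In perfect competition, profit is maximized where P = MC.
17 = 5 + 2Q
12 = 2Q
Q* = 12/2 = 6

6


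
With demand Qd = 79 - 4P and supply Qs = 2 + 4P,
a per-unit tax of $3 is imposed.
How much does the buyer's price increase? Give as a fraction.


With a per-unit tax, the buyer's price increase depends on relative slopes.
Supply slope: d = 4, Demand slope: b = 4
Buyer's price increase = d * tax / (b + d)
= 4 * 3 / (4 + 4)
= 12 / 8 = 3/2

3/2


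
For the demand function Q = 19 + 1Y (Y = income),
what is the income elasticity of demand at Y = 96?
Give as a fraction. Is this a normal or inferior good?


dQ/dY = 1
At Y = 96: Q = 19 + 1*96 = 115
Ey = (dQ/dY)(Y/Q) = 1 * 96 / 115 = 96/115
Since Ey > 0, this is a normal good.

96/115 (normal good)


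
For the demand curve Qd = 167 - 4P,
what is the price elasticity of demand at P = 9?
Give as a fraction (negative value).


dQ/dP = -4
At P = 9: Q = 167 - 4*9 = 131
E = (dQ/dP)(P/Q) = (-4)(9/131) = -36/131

-36/131


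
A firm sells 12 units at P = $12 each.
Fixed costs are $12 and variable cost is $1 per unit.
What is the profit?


Total Revenue = P * Q = 12 * 12 = $144
Total Cost = FC + VC*Q = 12 + 1*12 = $24
Profit = TR - TC = 144 - 24 = $120

$120


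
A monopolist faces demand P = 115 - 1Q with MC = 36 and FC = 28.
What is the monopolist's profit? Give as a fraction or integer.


MR = MC: 115 - 2Q = 36
Q* = 79/2
P* = 115 - 1*79/2 = 151/2
Profit = (P* - MC)*Q* - FC
= (151/2 - 36)*79/2 - 28
= 79/2*79/2 - 28
= 6241/4 - 28 = 6129/4

6129/4


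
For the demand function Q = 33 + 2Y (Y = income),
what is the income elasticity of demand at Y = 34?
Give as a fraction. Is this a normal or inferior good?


dQ/dY = 2
At Y = 34: Q = 33 + 2*34 = 101
Ey = (dQ/dY)(Y/Q) = 2 * 34 / 101 = 68/101
Since Ey > 0, this is a normal good.

68/101 (normal good)


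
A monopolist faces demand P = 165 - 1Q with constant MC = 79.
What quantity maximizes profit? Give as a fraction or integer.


TR = P*Q = (165 - 1Q)Q = 165Q - 1Q^2
MR = dTR/dQ = 165 - 2Q
Set MR = MC:
165 - 2Q = 79
86 = 2Q
Q* = 86/2 = 43

43


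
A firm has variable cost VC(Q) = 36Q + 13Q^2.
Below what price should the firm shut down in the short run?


AVC(Q) = VC(Q)/Q = 36 + 13Q
AVC is increasing in Q, so minimum AVC is at Q -> 0+.
Min AVC = 36
The firm should shut down if P < 36.

36


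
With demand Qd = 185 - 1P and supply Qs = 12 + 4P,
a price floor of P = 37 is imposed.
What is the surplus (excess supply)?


At P = 37:
Qd = 185 - 1*37 = 148
Qs = 12 + 4*37 = 160
Surplus = Qs - Qd = 160 - 148 = 12

12


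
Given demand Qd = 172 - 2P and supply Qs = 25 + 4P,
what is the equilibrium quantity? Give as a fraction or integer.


First find equilibrium price:
172 - 2P = 25 + 4P
P* = 147/6 = 49/2
Then substitute into demand:
Q* = 172 - 2 * 49/2 = 123

123


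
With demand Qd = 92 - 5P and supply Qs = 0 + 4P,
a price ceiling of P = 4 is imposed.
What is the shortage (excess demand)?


At P = 4:
Qd = 92 - 5*4 = 72
Qs = 0 + 4*4 = 16
Shortage = Qd - Qs = 72 - 16 = 56

56


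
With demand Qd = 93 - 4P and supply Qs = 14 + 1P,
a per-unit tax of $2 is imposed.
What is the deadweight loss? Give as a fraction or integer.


Pre-tax equilibrium quantity: Q* = 149/5
Post-tax equilibrium quantity: Q_tax = 141/5
Reduction in quantity: Q* - Q_tax = 8/5
DWL = (1/2) * tax * (Q* - Q_tax)
DWL = (1/2) * 2 * 8/5 = 8/5

8/5


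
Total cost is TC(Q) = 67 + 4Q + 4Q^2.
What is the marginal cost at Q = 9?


MC = dTC/dQ = 4 + 2*4*Q
At Q = 9:
MC = 4 + 8*9
MC = 4 + 72 = 76

76


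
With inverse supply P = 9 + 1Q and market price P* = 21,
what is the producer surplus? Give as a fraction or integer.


Minimum supply price (at Q=0): P_min = 9
Quantity supplied at P* = 21:
Q* = (21 - 9)/1 = 12
PS = (1/2) * Q* * (P* - P_min)
PS = (1/2) * 12 * (21 - 9)
PS = (1/2) * 12 * 12 = 72

72


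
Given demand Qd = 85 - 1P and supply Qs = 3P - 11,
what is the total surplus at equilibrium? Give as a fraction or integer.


Find equilibrium: 85 - 1P = 3P - 11
85 + 11 = 4P
P* = 96/4 = 24
Q* = 3*24 - 11 = 61
Inverse demand: P = 85 - Q/1, so P_max = 85
Inverse supply: P = 11/3 + Q/3, so P_min = 11/3
CS = (1/2) * 61 * (85 - 24) = 3721/2
PS = (1/2) * 61 * (24 - 11/3) = 3721/6
TS = CS + PS = 3721/2 + 3721/6 = 7442/3

7442/3


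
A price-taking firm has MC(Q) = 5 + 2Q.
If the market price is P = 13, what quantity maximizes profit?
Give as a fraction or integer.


In perfect competition, profit is maximized where P = MC.
13 = 5 + 2Q
8 = 2Q
Q* = 8/2 = 4

4


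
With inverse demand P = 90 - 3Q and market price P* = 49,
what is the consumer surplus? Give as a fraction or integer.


Maximum willingness to pay (at Q=0): P_max = 90
Quantity demanded at P* = 49:
Q* = (90 - 49)/3 = 41/3
CS = (1/2) * Q* * (P_max - P*)
CS = (1/2) * 41/3 * (90 - 49)
CS = (1/2) * 41/3 * 41 = 1681/6

1681/6


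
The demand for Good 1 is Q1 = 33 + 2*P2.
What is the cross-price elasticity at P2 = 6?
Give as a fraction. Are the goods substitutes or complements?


dQ1/dP2 = 2
At P2 = 6: Q1 = 33 + 2*6 = 45
Exy = (dQ1/dP2)(P2/Q1) = 2 * 6 / 45 = 4/15
Since Exy > 0, the goods are substitutes.

4/15 (substitutes)


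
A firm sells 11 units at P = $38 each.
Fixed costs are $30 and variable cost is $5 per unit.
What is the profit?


Total Revenue = P * Q = 38 * 11 = $418
Total Cost = FC + VC*Q = 30 + 5*11 = $85
Profit = TR - TC = 418 - 85 = $333

$333


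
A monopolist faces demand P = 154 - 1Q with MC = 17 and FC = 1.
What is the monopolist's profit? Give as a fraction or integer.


MR = MC: 154 - 2Q = 17
Q* = 137/2
P* = 154 - 1*137/2 = 171/2
Profit = (P* - MC)*Q* - FC
= (171/2 - 17)*137/2 - 1
= 137/2*137/2 - 1
= 18769/4 - 1 = 18765/4

18765/4


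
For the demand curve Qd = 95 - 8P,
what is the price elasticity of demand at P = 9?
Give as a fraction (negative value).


dQ/dP = -8
At P = 9: Q = 95 - 8*9 = 23
E = (dQ/dP)(P/Q) = (-8)(9/23) = -72/23

-72/23


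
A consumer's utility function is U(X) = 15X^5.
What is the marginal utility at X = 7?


MU = dU/dX = 15*5*X^(5-1)
MU = 75*X^4
At X = 7:
MU = 75 * 7^4
MU = 75 * 2401 = 180075

180075


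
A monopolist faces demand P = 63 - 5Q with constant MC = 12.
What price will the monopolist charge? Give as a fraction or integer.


MR = 63 - 10Q
Set MR = MC: 63 - 10Q = 12
Q* = 51/10
Substitute into demand:
P* = 63 - 5*51/10 = 75/2

75/2


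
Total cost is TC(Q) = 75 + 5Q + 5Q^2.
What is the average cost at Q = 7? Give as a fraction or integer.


TC(7) = 75 + 5*7 + 5*7^2
TC(7) = 75 + 35 + 245 = 355
AC = TC/Q = 355/7 = 355/7

355/7


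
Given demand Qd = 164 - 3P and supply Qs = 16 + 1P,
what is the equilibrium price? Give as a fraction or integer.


At equilibrium, Qd = Qs.
164 - 3P = 16 + 1P
164 - 16 = 3P + 1P
148 = 4P
P* = 148/4 = 37

37
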